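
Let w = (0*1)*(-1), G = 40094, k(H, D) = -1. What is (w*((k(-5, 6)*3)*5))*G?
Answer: 0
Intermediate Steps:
w = 0 (w = 0*(-1) = 0)
(w*((k(-5, 6)*3)*5))*G = (0*(-1*3*5))*40094 = (0*(-3*5))*40094 = (0*(-15))*40094 = 0*40094 = 0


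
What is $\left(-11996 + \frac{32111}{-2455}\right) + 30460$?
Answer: $\frac{45297009}{2455} \approx 18451.0$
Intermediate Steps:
$\left(-11996 + \frac{32111}{-2455}\right) + 30460 = \left(-11996 + 32111 \left(- \frac{1}{2455}\right)\right) + 30460 = \left(-11996 - \frac{32111}{2455}\right) + 30460 = - \frac{29482291}{2455} + 30460 = \frac{45297009}{2455}$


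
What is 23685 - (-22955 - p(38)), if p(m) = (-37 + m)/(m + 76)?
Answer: 5316961/114 ≈ 46640.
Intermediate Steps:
p(m) = (-37 + m)/(76 + m)
23685 - (-22955 - p(38)) = 23685 - (-22955 - (-37 + 38)/(76 + 38)) = 23685 - (-22955 - 1/114) = 23685 - 1*(-2616871/114) = 23685 + 2616871/114 = 5316961/114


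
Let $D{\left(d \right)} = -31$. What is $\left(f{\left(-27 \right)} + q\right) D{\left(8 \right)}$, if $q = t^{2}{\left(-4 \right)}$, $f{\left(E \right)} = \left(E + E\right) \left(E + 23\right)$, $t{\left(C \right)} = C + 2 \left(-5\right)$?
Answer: $-12772$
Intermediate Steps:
$t{\left(C \right)} = -10 + C$ ($t{\left(C \right)} = C - 10 = -10 + C$)
$f{\left(E \right)} = 2 E \left(23 + E\right)$
$q = 196$ ($q = \left(-10 - 4\right)^{2} = \left(-14\right)^{2} = 196$)
$\left(f{\left(-27 \right)} + q\right) D{\left(8 \right)} = \left(2 \left(-27\right) \left(23 - 27\right) + 196\right) \left(-31\right) = \left(2 \left(-27\right) \left(-4\right) + 196\right) \left(-31\right) = \left(216 + 196\right) \left(-31\right) = 412 \left(-31\right) = -12772$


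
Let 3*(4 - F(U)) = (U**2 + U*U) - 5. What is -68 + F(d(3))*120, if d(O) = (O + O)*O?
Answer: -25308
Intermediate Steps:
d(O) = 2*O**2 (d(O) = (2*O)*O = 2*O**2)
F(U) = 17/3 - 2*U**2/3 (F(U) = 4 - ((U**2 + U*U) - 5)/3 = 4 - ((U**2 + U**2) - 5)/3 = 4 - (2*U**2 - 5)/3 = 4 - (-5 + 2*U**2)/3 = 4 + (5/3 - 2*U**2/3) = 17/3 - 2*U**2/3)
-68 + F(d(3))*120 = -68 + (17/3 - 2*(2*3**2)**2/3)*120 = -68 + (17/3 - 2*(2*9)**2/3)*120 = -68 + (17/3 - 2/3*18**2)*120 = -68 + (17/3 - 2/3*324)*120 = -68 + (17/3 - 216)*120 = -68 - 631/3*120 = -68 - 25240 = -25308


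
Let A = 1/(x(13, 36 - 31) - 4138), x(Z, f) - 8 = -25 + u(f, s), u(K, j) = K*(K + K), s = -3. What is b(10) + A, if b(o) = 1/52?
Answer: 4053/213460 ≈ 0.018987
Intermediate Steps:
u(K, j) = 2*K**2 (u(K, j) = K*(2*K) = 2*K**2)
b(o) = 1/52
x(Z, f) = -17 + 2*f**2 (x(Z, f) = 8 + (-25 + 2*f**2) = -17 + 2*f**2)
A = -1/4105 (A = 1/((-17 + 2*(36 - 31)**2) - 4138) = 1/((-17 + 2*5**2) - 4138) = 1/((-17 + 2*25) - 4138) = 1/((-17 + 50) - 4138) = 1/(33 - 4138) = 1/(-4105) = -1/4105 ≈ -0.00024361)
b(10) + A = 1/52 - 1/4105 = 4053/213460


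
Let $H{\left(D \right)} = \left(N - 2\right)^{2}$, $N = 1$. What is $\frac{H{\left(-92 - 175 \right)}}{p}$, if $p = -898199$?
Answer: $- \frac{1}{898199} \approx -1.1133 \cdot 10^{-6}$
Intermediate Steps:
$H{\left(D \right)} = 1$ ($H{\left(D \right)} = \left(1 - 2\right)^{2} = \left(-1\right)^{2} = 1$)
$\frac{H{\left(-92 - 175 \right)}}{p} = 1 \frac{1}{-898199} = 1 \left(- \frac{1}{898199}\right) = - \frac{1}{898199}$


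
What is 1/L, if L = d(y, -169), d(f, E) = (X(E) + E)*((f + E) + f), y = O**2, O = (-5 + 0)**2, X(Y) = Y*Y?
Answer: 1/30691752 ≈ 3.2582e-8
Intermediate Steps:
X(Y) = Y**2
O = 25 (O = (-5)**2 = 25)
y = 625 (y = 25**2 = 625)
d(f, E) = (E + E**2)*(E + 2*f) (d(f, E) = (E**2 + E)*((f + E) + f) = (E + E**2)*((E + f) + f) = (E + E**2)*(E + 2*f))
L = 30691752 (L = -169*(-169 + (-169)**2 + 2*625 + 2*(-169)*625) = -169*(-169 + 28561 + 1250 - 211250) = -169*(-181608) = 30691752)
1/L = 1/30691752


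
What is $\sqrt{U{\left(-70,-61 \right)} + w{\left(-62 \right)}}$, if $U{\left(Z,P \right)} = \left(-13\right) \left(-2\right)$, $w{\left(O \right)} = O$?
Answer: $6 i \approx 6.0 i$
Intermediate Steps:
$U{\left(Z,P \right)} = 26$
$\sqrt{U{\left(-70,-61 \right)} + w{\left(-62 \right)}} = \sqrt{26 - 62} = \sqrt{-36} = 6 i$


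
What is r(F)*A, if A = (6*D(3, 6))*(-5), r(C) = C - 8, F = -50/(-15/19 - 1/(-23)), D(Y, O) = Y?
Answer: -865890/163 ≈ -5312.2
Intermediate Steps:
F = 10925/163 (F = -50/(-15*1/19 - 1*(-1/23)) = -50/(-15/19 + 1/23) = -50/(-326/437) = -50*(-437/326) = 10925/163 ≈ 67.025)
r(C) = -8 + C
A = -90 (A = (6*3)*(-5) = 18*(-5) = -90)
r(F)*A = (-8 + 10925/163)*(-90) = (9621/163)*(-90) = -865890/163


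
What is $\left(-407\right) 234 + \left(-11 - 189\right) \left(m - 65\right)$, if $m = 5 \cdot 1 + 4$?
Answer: $-84038$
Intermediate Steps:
$m = 9$ ($m = 5 + 4 = 9$)
$\left(-407\right) 234 + \left(-11 - 189\right) \left(m - 65\right) = \left(-407\right) 234 + \left(-11 - 189\right) \left(9 - 65\right) = -95238 - -11200 = -95238 + 11200 = -84038$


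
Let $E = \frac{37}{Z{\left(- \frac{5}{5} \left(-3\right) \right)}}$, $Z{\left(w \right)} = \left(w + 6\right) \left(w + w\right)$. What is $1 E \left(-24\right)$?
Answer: $- \frac{148}{9} \approx -16.444$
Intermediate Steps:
$Z{\left(w \right)} = 2 w \left(6 + w\right)$ ($Z{\left(w \right)} = \left(6 + w\right) 2 w = 2 w \left(6 + w\right)$)
$E = \frac{37}{54}$ ($E = \frac{37}{2 - \frac{5}{5} \left(-3\right) \left(6 + - \frac{5}{5} \left(-3\right)\right)} = \frac{37}{2 \left(-5\right) \frac{1}{5} \left(-3\right) \left(6 + \left(-5\right) \frac{1}{5} \left(-3\right)\right)} = \frac{37}{2 \left(\left(-1\right) \left(-3\right)\right) \left(6 - -3\right)} = \frac{37}{2 \cdot 3 \left(6 + 3\right)} = \frac{37}{2 \cdot 3 \cdot 9} = \frac{37}{54} \approx 0.68519$)
$1 E \left(-24\right) = 1 \cdot \frac{37}{54} \left(-24\right) = \frac{37}{54} \left(-24\right) = - \frac{148}{9}$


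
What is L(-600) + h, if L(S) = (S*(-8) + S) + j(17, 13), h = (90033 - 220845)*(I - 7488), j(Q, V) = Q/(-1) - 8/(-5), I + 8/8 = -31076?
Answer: 25223844823/5 ≈ 5.0448e+9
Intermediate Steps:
I = -31077 (I = -1 - 31076 = -31077)
j(Q, V) = 8/5 - Q (j(Q, V) = Q*(-1) - 8*(-⅕) = -Q + 8/5 = 8/5 - Q)
h = 5044764780 (h = (90033 - 220845)*(-31077 - 7488) = -130812*(-38565) = 5044764780)
L(S) = -77/5 - 7*S (L(S) = (S*(-8) + S) + (8/5 - 1*17) = (-8*S + S) + (8/5 - 17) = -7*S - 77/5 = -77/5 - 7*S)
L(-600) + h = (-77/5 - 7*(-600)) + 5044764780 = (-77/5 + 4200) + 5044764780 = 20923/5 + 5044764780 = 25223844823/5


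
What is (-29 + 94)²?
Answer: 4225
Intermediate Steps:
(-29 + 94)² = 65² = 4225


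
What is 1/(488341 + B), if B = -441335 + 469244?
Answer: 1/516250 ≈ 1.9370e-6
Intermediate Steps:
B = 27909
1/(488341 + B) = 1/(488341 + 27909) = 1/516250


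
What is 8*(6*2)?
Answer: 96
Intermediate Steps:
8*(6*2) = 8*12 = 96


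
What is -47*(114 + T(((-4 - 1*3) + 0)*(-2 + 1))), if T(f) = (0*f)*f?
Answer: -5358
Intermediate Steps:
T(f) = 0 (T(f) = 0*f = 0)
-47*(114 + T(((-4 - 1*3) + 0)*(-2 + 1))) = -47*(114 + 0) = -47*114 = -5358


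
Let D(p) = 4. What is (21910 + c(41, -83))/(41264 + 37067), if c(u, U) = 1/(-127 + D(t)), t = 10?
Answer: 2694929/9634713 ≈ 0.27971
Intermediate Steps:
c(u, U) = -1/123 (c(u, U) = 1/(-127 + 4) = 1/(-123) = -1/123)
(21910 + c(41, -83))/(41264 + 37067) = (21910 - 1/123)/(41264 + 37067) = (2694929/123)/78331 = (2694929/123)*(1/78331) = 2694929/9634713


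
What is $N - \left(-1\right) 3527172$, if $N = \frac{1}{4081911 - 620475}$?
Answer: $\frac{12209080138993}{3461436} \approx 3.5272 \cdot 10^{6}$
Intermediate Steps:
$N = \frac{1}{3461436} \approx 2.889 \cdot 10^{-7}$
$N - \left(-1\right) 3527172 = \frac{1}{3461436} - \left(-1\right) 3527172 = \frac{1}{3461436} - -3527172 = \frac{1}{3461436} + 3527172 = \frac{12209080138993}{3461436}$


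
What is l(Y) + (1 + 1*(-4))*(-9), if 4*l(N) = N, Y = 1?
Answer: 109/4 ≈ 27.250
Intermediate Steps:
l(N) = N/4
l(Y) + (1 + 1*(-4))*(-9) = (¼)*1 + (1 + 1*(-4))*(-9) = ¼ + (1 - 4)*(-9) = ¼ - 3*(-9) = ¼ + 27 = 109/4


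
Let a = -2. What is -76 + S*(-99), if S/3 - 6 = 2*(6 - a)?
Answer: -6610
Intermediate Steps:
S = 66 (S = 18 + 3*(2*(6 - 1*(-2))) = 18 + 3*(2*(6 + 2)) = 18 + 3*(2*8) = 18 + 3*16 = 18 + 48 = 66)
-76 + S*(-99) = -76 + 66*(-99) = -76 - 6534 = -6610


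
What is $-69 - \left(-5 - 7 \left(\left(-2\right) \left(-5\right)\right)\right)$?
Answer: $6$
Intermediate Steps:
$-69 - \left(-5 - 7 \left(\left(-2\right) \left(-5\right)\right)\right) = -69 - \left(-5 - 70\right) = -69 - -75 = -69 + 75 = 6$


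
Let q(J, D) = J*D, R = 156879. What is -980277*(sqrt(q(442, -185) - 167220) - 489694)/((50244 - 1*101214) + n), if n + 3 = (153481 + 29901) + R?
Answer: 240017882619/144644 - 980277*I*sqrt(248990)/289288 ≈ 1.6594e+6 - 1690.9*I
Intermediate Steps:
q(J, D) = D*J
n = 340258 (n = -3 + ((153481 + 29901) + 156879) = -3 + (183382 + 156879) = -3 + 340261 = 340258)
-980277*(sqrt(q(442, -185) - 167220) - 489694)/((50244 - 1*101214) + n) = -980277*(sqrt(-185*442 - 167220) - 489694)/((50244 - 1*101214) + 340258) = -980277*(sqrt(-81770 - 167220) - 489694)/((50244 - 101214) + 340258) = -980277*(sqrt(-248990) - 489694)/(-50970 + 340258) = -(-240017882619/144644 + 980277*I*sqrt(248990)/289288) = -980277*(-244847/144644 + I*sqrt(248990)/289288) = 240017882619/144644 - 980277*I*sqrt(248990)/289288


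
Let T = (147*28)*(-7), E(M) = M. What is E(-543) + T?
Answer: -29355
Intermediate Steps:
T = -28812 (T = 4116*(-7) = -28812)
E(-543) + T = -543 - 28812 = -29355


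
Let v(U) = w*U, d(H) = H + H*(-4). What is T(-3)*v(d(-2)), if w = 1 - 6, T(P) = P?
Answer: 90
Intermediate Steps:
d(H) = -3*H (d(H) = H - 4*H = -3*H)
w = -5
v(U) = -5*U
T(-3)*v(d(-2)) = -(-15)*(-3*(-2)) = -(-15)*6 = -3*(-30) = 90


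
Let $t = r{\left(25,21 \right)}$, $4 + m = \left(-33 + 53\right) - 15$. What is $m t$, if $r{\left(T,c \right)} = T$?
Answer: $25$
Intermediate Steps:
$m = 1$ ($m = -4 + \left(\left(-33 + 53\right) - 15\right) = -4 + \left(20 - 15\right) = -4 + 5 = 1$)
$t = 25$
$m t = 1 \cdot 25 = 25$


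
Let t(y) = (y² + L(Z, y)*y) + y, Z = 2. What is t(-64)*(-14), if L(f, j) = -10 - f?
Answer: -67200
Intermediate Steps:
t(y) = y² - 11*y (t(y) = (y² + (-10 - 1*2)*y) + y = (y² + (-10 - 2)*y) + y = (y² - 12*y) + y = y² - 11*y)
t(-64)*(-14) = -64*(-11 - 64)*(-14) = -64*(-75)*(-14) = 4800*(-14) = -67200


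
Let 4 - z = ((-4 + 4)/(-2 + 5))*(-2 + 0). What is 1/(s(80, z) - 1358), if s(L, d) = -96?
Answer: -1/1454 ≈ -0.00068776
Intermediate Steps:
z = 4 (z = 4 - (-4 + 4)/(-2 + 5)*(-2 + 0) = 4 - 0/3*(-2) = 4 - 0*(⅓)*(-2) = 4 - 0*(-2) = 4 - 1*0 = 4 + 0 = 4)
1/(s(80, z) - 1358) = 1/(-96 - 1358) = 1/(-1454) = -1/1454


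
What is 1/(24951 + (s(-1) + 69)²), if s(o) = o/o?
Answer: 1/29851 ≈ 3.3500e-5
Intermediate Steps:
s(o) = 1
1/(24951 + (s(-1) + 69)²) = 1/(24951 + (1 + 69)²) = 1/(24951 + 70²) = 1/(24951 + 4900) = 1/29851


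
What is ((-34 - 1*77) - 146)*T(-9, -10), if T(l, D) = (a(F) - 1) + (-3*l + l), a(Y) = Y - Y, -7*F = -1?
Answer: -4369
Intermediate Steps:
F = ⅐ (F = -⅐*(-1) = ⅐ ≈ 0.14286)
a(Y) = 0
T(l, D) = -1 - 2*l (T(l, D) = (0 - 1) + (-3*l + l) = -1 - 2*l)
((-34 - 1*77) - 146)*T(-9, -10) = ((-34 - 1*77) - 146)*(-1 - 2*(-9)) = ((-34 - 77) - 146)*(-1 + 18) = (-111 - 146)*17 = -257*17 = -4369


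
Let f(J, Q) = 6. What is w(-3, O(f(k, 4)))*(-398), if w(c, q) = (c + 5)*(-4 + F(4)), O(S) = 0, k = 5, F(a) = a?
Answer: 0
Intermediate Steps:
w(c, q) = 0 (w(c, q) = (c + 5)*(-4 + 4) = (5 + c)*0 = 0)
w(-3, O(f(k, 4)))*(-398) = 0*(-398) = 0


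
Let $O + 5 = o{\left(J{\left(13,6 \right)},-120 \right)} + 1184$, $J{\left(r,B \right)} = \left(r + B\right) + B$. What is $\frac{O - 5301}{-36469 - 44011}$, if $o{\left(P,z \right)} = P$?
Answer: $\frac{4097}{80480} \approx 0.050907$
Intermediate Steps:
$J{\left(r,B \right)} = r + 2 B$ ($J{\left(r,B \right)} = \left(B + r\right) + B = r + 2 B$)
$O = 1204$ ($O = -5 + \left(\left(13 + 2 \cdot 6\right) + 1184\right) = -5 + \left(\left(13 + 12\right) + 1184\right) = -5 + \left(25 + 1184\right) = -5 + 1209 = 1204$)
$\frac{O - 5301}{-36469 - 44011} = \frac{1204 - 5301}{-36469 - 44011} = - \frac{4097}{-80480} = \left(-4097\right) \left(- \frac{1}{80480}\right) = \frac{4097}{80480}$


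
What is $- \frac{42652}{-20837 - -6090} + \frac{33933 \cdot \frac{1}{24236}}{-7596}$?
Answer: $\frac{2617196720587}{904957795344} \approx 2.8921$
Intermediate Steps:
$- \frac{42652}{-20837 - -6090} + \frac{33933 \cdot \frac{1}{24236}}{-7596} = - \frac{42652}{-20837 + 6090} + 33933 \cdot \frac{1}{24236} \left(- \frac{1}{7596}\right) = - \frac{42652}{-14747} + \frac{33933}{24236} \left(- \frac{1}{7596}\right) = \left(-42652\right) \left(- \frac{1}{14747}\right) - \frac{11311}{61365552} = \frac{42652}{14747} - \frac{11311}{61365552} = \frac{2617196720587}{904957795344}$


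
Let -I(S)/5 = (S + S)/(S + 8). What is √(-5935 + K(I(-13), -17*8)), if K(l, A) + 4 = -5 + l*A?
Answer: 2*I*√602 ≈ 49.071*I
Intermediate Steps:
I(S) = -10*S/(8 + S) (I(S) = -5*(S + S)/(S + 8) = -5*2*S/(8 + S) = -10*S/(8 + S))
K(l, A) = -9 + A*l (K(l, A) = -4 + (-5 + l*A) = -4 + (-5 + A*l) = -9 + A*l)
√(-5935 + K(I(-13), -17*8)) = √(-5935 + (-9 + (-17*8)*(-10*(-13)/(8 - 13)))) = √(-5935 + (-9 - (-1360)*(-13)/(-5))) = √(-5935 + (-9 - (-1360)*(-13)*(-1)/5)) = √(-5935 + (-9 - 136*(-26))) = √(-5935 + (-9 + 3536)) = √(-5935 + 3527) = √(-2408) = 2*I*√602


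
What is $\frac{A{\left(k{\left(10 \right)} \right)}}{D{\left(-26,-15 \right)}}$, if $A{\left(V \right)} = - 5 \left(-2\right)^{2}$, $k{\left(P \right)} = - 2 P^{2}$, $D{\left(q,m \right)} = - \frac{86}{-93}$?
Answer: $- \frac{930}{43} \approx -21.628$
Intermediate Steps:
$D{\left(q,m \right)} = \frac{86}{93}$ ($D{\left(q,m \right)} = \left(-86\right) \left(- \frac{1}{93}\right) = \frac{86}{93}$)
$A{\left(V \right)} = -20$ ($A{\left(V \right)} = \left(-5\right) 4 = -20$)
$\frac{A{\left(k{\left(10 \right)} \right)}}{D{\left(-26,-15 \right)}} = - \frac{20}{\frac{86}{93}} = \left(-20\right) \frac{93}{86} = - \frac{930}{43}$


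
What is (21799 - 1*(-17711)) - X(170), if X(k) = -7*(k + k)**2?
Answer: 848710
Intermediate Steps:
X(k) = -28*k**2 (X(k) = -7*4*k**2 = -28*k**2)
(21799 - 1*(-17711)) - X(170) = (21799 - 1*(-17711)) - (-28)*170**2 = (21799 + 17711) - (-28)*28900 = 39510 - 1*(-809200) = 39510 + 809200 = 848710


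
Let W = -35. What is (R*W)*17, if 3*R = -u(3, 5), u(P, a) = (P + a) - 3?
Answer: 2975/3 ≈ 991.67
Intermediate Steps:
u(P, a) = -3 + P + a
R = -5/3 (R = (-(-3 + 3 + 5))/3 = (-1*5)/3 = (⅓)*(-5) = -5/3 ≈ -1.6667)
(R*W)*17 = -5/3*(-35)*17 = (175/3)*17 = 2975/3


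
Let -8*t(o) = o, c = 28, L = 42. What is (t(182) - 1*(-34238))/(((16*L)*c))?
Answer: 136861/75264 ≈ 1.8184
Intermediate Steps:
t(o) = -o/8
(t(182) - 1*(-34238))/(((16*L)*c)) = (-⅛*182 - 1*(-34238))/(((16*42)*28)) = (-91/4 + 34238)/((672*28)) = (136861/4)/18816 = (136861/4)*(1/18816) = 136861/75264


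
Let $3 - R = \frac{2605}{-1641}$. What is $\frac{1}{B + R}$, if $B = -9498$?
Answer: $- \frac{1641}{15578690} \approx -0.00010534$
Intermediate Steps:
$R = \frac{7528}{1641}$ ($R = 3 - \frac{2605}{-1641} = 3 - 2605 \left(- \frac{1}{1641}\right) = 3 - - \frac{2605}{1641} = 3 + \frac{2605}{1641} = \frac{7528}{1641} \approx 4.5874$)
$\frac{1}{B + R} = \frac{1}{-9498 + \frac{7528}{1641}} = \frac{1}{- \frac{15578690}{1641}} = - \frac{1641}{15578690}$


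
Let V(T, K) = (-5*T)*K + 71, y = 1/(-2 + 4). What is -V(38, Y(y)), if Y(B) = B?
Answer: 24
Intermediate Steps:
y = 1/2 ≈ 0.50000
V(T, K) = 71 - 5*K*T (V(T, K) = -5*K*T + 71 = 71 - 5*K*T)
-V(38, Y(y)) = -(71 - 5*1/2*38) = -(71 - 95) = -1*(-24) = 24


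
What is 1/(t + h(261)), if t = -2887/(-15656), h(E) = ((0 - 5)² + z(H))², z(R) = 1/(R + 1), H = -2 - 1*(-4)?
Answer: 140904/90455039 ≈ 0.0015577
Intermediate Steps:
H = 2 (H = -2 + 4 = 2)
z(R) = 1/(1 + R)
h(E) = 5776/9 (h(E) = ((0 - 5)² + 1/(1 + 2))² = ((-5)² + 1/3)² = (25 + ⅓)² = (76/3)² = 5776/9)
t = 2887/15656 (t = -2887*(-1/15656) = 2887/15656 ≈ 0.18440)
1/(t + h(261)) = 1/(2887/15656 + 5776/9) = 1/(90455039/140904) = 140904/90455039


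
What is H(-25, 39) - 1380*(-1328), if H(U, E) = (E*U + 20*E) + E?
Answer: 1832484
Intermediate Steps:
H(U, E) = 21*E + E*U (H(U, E) = (20*E + E*U) + E = 21*E + E*U)
H(-25, 39) - 1380*(-1328) = 39*(21 - 25) - 1380*(-1328) = 39*(-4) + 1832640 = -156 + 1832640 = 1832484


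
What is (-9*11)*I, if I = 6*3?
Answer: -1782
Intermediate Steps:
I = 18
(-9*11)*I = -9*11*18 = -99*18 = -1782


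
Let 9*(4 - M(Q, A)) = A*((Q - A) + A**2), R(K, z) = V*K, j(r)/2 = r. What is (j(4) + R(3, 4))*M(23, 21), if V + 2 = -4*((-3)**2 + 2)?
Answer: 401570/3 ≈ 1.3386e+5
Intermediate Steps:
j(r) = 2*r
V = -46 (V = -2 - 4*((-3)**2 + 2) = -2 - 4*(9 + 2) = -2 - 4*11 = -2 - 44 = -46)
R(K, z) = -46*K
M(Q, A) = 4 - A*(Q + A**2 - A)/9 (M(Q, A) = 4 - A*((Q - A) + A**2)/9 = 4 - A*(Q + A**2 - A)/9)
(j(4) + R(3, 4))*M(23, 21) = (2*4 - 46*3)*(4 - 1/9*21**3 + (1/9)*21**2 - 1/9*21*23) = (8 - 138)*(4 - 1/9*9261 + (1/9)*441 - 161/3) = -130*(4 - 1029 + 49 - 161/3) = -130*(-3089/3) = 401570/3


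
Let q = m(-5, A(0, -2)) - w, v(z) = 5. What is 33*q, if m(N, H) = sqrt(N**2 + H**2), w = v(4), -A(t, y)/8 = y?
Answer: -165 + 33*sqrt(281) ≈ 388.18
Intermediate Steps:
A(t, y) = -8*y
w = 5
m(N, H) = sqrt(H**2 + N**2)
q = -5 + sqrt(281) (q = sqrt((-8*(-2))**2 + (-5)**2) - 1*5 = sqrt(16**2 + 25) - 5 = sqrt(256 + 25) - 5 = sqrt(281) - 5 = -5 + sqrt(281) ≈ 11.763)
33*q = 33*(-5 + sqrt(281)) = -165 + 33*sqrt(281)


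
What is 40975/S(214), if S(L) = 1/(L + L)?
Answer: 17537300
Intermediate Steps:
S(L) = 1/(2*L)
40975/S(214) = 40975/(((1/2)/214)) = 40975/(((1/2)*(1/214))) = 40975/(1/428) = 40975*428 = 17537300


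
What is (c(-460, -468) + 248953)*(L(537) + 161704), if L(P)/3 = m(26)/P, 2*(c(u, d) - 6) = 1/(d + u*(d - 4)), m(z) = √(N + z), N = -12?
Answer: 2180475970944381/54163 + 107874930537*√14/77561416 ≈ 4.0258e+10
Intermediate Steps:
m(z) = √(-12 + z)
c(u, d) = 6 + 1/(2*(d + u*(-4 + d))) (c(u, d) = 6 + 1/(2*(d + u*(d - 4))) = 6 + 1/(2*(d + u*(-4 + d))))
L(P) = 3*√14/P (L(P) = 3*(√(-12 + 26)/P) = 3*(√14/P) = 3*√14/P)
(c(-460, -468) + 248953)*(L(537) + 161704) = ((½ - 24*(-460) + 6*(-468) + 6*(-468)*(-460))/(-468 - 4*(-460) - 468*(-460)) + 248953)*(3*√14/537 + 161704) = ((½ + 11040 - 2808 + 1291680)/(-468 + 1840 + 215280) + 248953)*(3*√14*(1/537) + 161704) = ((2599825/2)/216652 + 248953)*(√14/179 + 161704) = ((1/216652)*(2599825/2) + 248953)*(161704 + √14/179) = (2599825/433304 + 248953)*(161704 + √14/179) = 107874930537*(161704 + √14/179)/433304 = 2180475970944381/54163 + 107874930537*√14/77561416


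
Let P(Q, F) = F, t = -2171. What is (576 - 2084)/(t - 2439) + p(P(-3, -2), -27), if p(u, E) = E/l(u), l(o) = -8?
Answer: 68267/18440 ≈ 3.7021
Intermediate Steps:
p(u, E) = -E/8 (p(u, E) = E/(-8) = E*(-1/8) = -E/8)
(576 - 2084)/(t - 2439) + p(P(-3, -2), -27) = (576 - 2084)/(-2171 - 2439) - 1/8*(-27) = -1508/(-4610) + 27/8 = -1508*(-1/4610) + 27/8 = 754/2305 + 27/8 = 68267/18440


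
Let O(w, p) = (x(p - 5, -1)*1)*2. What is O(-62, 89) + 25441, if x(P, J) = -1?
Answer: 25439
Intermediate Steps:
O(w, p) = -2 (O(w, p) = -1*1*2 = -1*2 = -2)
O(-62, 89) + 25441 = -2 + 25441 = 25439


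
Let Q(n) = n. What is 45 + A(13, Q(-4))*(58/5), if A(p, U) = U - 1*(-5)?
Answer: 283/5 ≈ 56.600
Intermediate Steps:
A(p, U) = 5 + U (A(p, U) = U + 5 = 5 + U)
45 + A(13, Q(-4))*(58/5) = 45 + (5 - 4)*(58/5) = 45 + 1*(58*(⅕)) = 45 + 1*(58/5) = 45 + 58/5 = 283/5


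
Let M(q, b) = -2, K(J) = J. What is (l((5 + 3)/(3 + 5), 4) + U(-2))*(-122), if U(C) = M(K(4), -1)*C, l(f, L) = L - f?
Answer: -854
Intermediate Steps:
U(C) = -2*C
(l((5 + 3)/(3 + 5), 4) + U(-2))*(-122) = ((4 - (5 + 3)/(3 + 5)) - 2*(-2))*(-122) = ((4 - 8/8) + 4)*(-122) = ((4 - 1*1) + 4)*(-122) = ((4 - 1) + 4)*(-122) = (3 + 4)*(-122) = 7*(-122) = -854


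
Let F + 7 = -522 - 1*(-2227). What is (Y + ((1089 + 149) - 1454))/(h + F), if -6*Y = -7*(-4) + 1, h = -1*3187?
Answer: 1325/8934 ≈ 0.14831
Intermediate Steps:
h = -3187
F = 1698 (F = -7 + (-522 - 1*(-2227)) = -7 + (-522 + 2227) = -7 + 1705 = 1698)
Y = -29/6 (Y = -(-7*(-4) + 1)/6 = -(28 + 1)/6 = -⅙*29 = -29/6 ≈ -4.8333)
(Y + ((1089 + 149) - 1454))/(h + F) = (-29/6 + ((1089 + 149) - 1454))/(-3187 + 1698) = (-29/6 + (1238 - 1454))/(-1489) = (-29/6 - 216)*(-1/1489) = -1325/6*(-1/1489) = 1325/8934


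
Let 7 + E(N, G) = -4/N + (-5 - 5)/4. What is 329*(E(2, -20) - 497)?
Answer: -334593/2 ≈ -1.6730e+5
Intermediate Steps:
E(N, G) = -19/2 - 4/N (E(N, G) = -7 + (-4/N + (-5 - 5)/4) = -7 + (-4/N - 10*1/4) = -7 + (-4/N - 5/2) = -7 + (-5/2 - 4/N) = -19/2 - 4/N)
329*(E(2, -20) - 497) = 329*((-19/2 - 4/2) - 497) = 329*((-19/2 - 4*1/2) - 497) = 329*((-19/2 - 2) - 497) = 329*(-23/2 - 497) = 329*(-1017/2) = -334593/2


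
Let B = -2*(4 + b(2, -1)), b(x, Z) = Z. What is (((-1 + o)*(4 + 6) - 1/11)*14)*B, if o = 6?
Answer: -46116/11 ≈ -4192.4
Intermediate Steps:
B = -6 (B = -2*(4 - 1) = -2*3 = -6)
(((-1 + o)*(4 + 6) - 1/11)*14)*B = (((-1 + 6)*(4 + 6) - 1/11)*14)*(-6) = ((5*10 - 1*1/11)*14)*(-6) = ((50 - 1/11)*14)*(-6) = ((549/11)*14)*(-6) = (7686/11)*(-6) = -46116/11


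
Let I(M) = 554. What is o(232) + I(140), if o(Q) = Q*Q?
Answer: 54378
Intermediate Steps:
o(Q) = Q²
o(232) + I(140) = 232² + 554 = 53824 + 554 = 54378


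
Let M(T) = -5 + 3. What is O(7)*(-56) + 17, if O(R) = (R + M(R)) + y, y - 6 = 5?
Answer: -879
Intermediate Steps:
M(T) = -2
y = 11 (y = 6 + 5 = 11)
O(R) = 9 + R (O(R) = (R - 2) + 11 = (-2 + R) + 11 = 9 + R)
O(7)*(-56) + 17 = (9 + 7)*(-56) + 17 = 16*(-56) + 17 = -896 + 17 = -879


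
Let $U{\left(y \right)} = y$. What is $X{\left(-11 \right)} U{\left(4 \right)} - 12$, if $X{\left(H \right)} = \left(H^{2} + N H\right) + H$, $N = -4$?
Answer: $604$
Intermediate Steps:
$X{\left(H \right)} = H^{2} - 3 H$ ($X{\left(H \right)} = \left(H^{2} - 4 H\right) + H = H^{2} - 3 H$)
$X{\left(-11 \right)} U{\left(4 \right)} - 12 = - 11 \left(-3 - 11\right) 4 - 12 = \left(-11\right) \left(-14\right) 4 - 12 = 154 \cdot 4 - 12 = 616 - 12 = 604$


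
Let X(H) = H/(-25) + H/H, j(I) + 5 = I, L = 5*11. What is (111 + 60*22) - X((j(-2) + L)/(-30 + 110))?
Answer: 178753/125 ≈ 1430.0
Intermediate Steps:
L = 55
j(I) = -5 + I
X(H) = 1 - H/25 (X(H) = H*(-1/25) + 1 = -H/25 + 1 = 1 - H/25)
(111 + 60*22) - X((j(-2) + L)/(-30 + 110)) = (111 + 60*22) - (1 - ((-5 - 2) + 55)/(25*(-30 + 110))) = (111 + 1320) - (1 - (-7 + 55)/(25*80)) = 1431 - (1 - 48/(25*80)) = 1431 - (1 - 1/25*⅗) = 1431 - (1 - 3/125) = 1431 - 1*122/125 = 1431 - 122/125 = 178753/125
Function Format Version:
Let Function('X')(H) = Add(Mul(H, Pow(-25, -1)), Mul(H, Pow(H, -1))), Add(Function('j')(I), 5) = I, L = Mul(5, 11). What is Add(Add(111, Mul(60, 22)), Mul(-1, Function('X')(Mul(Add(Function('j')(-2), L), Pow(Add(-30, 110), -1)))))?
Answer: Rational(178753, 125) ≈ 1430.0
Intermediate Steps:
L = 55
Function('j')(I) = Add(-5, I)
Function('X')(H) = Add(1, Mul(Rational(-1, 25), H)) (Function('X')(H) = Add(Mul(H, Rational(-1, 25)), 1) = Add(Mul(Rational(-1, 25), H), 1) = Add(1, Mul(Rational(-1, 25), H)))
Add(Add(111, Mul(60, 22)), Mul(-1, Function('X')(Mul(Add(Function('j')(-2), L), Pow(Add(-30, 110), -1))))) = Add(Add(111, Mul(60, 22)), Mul(-1, Add(1, Mul(Rational(-1, 25), Mul(Add(Add(-5, -2), 55), Pow(Add(-30, 110), -1)))))) = Add(Add(111, 1320), Mul(-1, Add(1, Mul(Rational(-1, 25), Mul(Add(-7, 55), Pow(80, -1)))))) = Add(1431, Mul(-1, Add(1, Mul(Rational(-1, 25), Mul(48, Rational(1, 80)))))) = Add(1431, Mul(-1, Add(1, Mul(Rational(-1, 25), Rational(3, 5))))) = Add(1431, Mul(-1, Add(1, Rational(-3, 125)))) = Add(1431, Mul(-1, Rational(122, 125))) = Add(1431, Rational(-122, 125)) = Rational(178753, 125)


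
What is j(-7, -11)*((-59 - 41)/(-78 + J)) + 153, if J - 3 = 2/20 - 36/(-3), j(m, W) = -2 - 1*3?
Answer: 91237/629 ≈ 145.05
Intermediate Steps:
j(m, W) = -5 (j(m, W) = -2 - 3 = -5)
J = 151/10 (J = 3 + (2/20 - 36/(-3)) = 3 + (2*(1/20) - 36*(-⅓)) = 3 + (⅒ + 12) = 3 + 121/10 = 151/10 ≈ 15.100)
j(-7, -11)*((-59 - 41)/(-78 + J)) + 153 = -5*(-59 - 41)/(-78 + 151/10) + 153 = -(-500)/(-629/10) + 153 = -(-500)*(-10)/629 + 153 = -5*1000/629 + 153 = -5000/629 + 153 = 91237/629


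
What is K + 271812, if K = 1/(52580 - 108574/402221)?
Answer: 5748462726972293/21148671606 ≈ 2.7181e+5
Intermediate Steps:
K = 402221/21148671606 (K = 1/(52580 - 108574*1/402221) = 1/(52580 - 108574/402221) = 1/(21148671606/402221) = 402221/21148671606 ≈ 1.9019e-5)
K + 271812 = 402221/21148671606 + 271812 = 5748462726972293/21148671606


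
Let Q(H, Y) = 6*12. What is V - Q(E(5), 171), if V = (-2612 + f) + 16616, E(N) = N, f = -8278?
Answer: 5654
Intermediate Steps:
Q(H, Y) = 72
V = 5726 (V = (-2612 - 8278) + 16616 = -10890 + 16616 = 5726)
V - Q(E(5), 171) = 5726 - 1*72 = 5726 - 72 = 5654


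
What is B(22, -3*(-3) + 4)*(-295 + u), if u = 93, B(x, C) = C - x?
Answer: 1818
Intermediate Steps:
B(22, -3*(-3) + 4)*(-295 + u) = ((-3*(-3) + 4) - 1*22)*(-295 + 93) = ((9 + 4) - 22)*(-202) = (13 - 22)*(-202) = -9*(-202) = 1818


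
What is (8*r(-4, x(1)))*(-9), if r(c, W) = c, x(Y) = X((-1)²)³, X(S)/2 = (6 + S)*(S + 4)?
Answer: 288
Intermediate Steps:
X(S) = 2*(4 + S)*(6 + S) (X(S) = 2*((6 + S)*(S + 4)) = 2*((6 + S)*(4 + S)) = 2*((4 + S)*(6 + S)) = 2*(4 + S)*(6 + S))
x(Y) = 343000 (x(Y) = (48 + 2*((-1)²)² + 20*(-1)²)³ = (48 + 2*1² + 20*1)³ = (48 + 2*1 + 20)³ = (48 + 2 + 20)³ = 70³ = 343000)
(8*r(-4, x(1)))*(-9) = (8*(-4))*(-9) = -32*(-9) = 288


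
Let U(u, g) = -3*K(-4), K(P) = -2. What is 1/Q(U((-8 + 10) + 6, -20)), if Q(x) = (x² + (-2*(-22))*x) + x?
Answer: 1/306 ≈ 0.0032680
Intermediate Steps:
U(u, g) = 6 (U(u, g) = -3*(-2) = 6)
Q(x) = x² + 45*x (Q(x) = (x² + 44*x) + x = x² + 45*x)
1/Q(U((-8 + 10) + 6, -20)) = 1/(6*(45 + 6)) = 1/(6*51) = 1/306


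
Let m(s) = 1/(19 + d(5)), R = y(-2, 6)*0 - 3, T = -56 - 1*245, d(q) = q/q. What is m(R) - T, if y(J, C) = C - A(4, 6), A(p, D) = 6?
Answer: 6021/20 ≈ 301.05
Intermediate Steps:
d(q) = 1
y(J, C) = -6 + C (y(J, C) = C - 1*6 = C - 6 = -6 + C)
T = -301 (T = -56 - 245 = -301)
R = -3 (R = (-6 + 6)*0 - 3 = 0*0 - 3 = 0 - 3 = -3)
m(s) = 1/20 (m(s) = 1/(19 + 1) = 1/20)
m(R) - T = 1/20 - 1*(-301) = 1/20 + 301 = 6021/20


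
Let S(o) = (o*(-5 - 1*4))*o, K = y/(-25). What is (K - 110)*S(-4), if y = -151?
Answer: 374256/25 ≈ 14970.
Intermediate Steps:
K = 151/25 (K = -151/(-25) = -151*(-1/25) = 151/25 ≈ 6.0400)
S(o) = -9*o² (S(o) = (o*(-5 - 4))*o = (o*(-9))*o = (-9*o)*o = -9*o²)
(K - 110)*S(-4) = (151/25 - 110)*(-9*(-4)²) = -(-23391)*16/25 = -2599/25*(-144) = 374256/25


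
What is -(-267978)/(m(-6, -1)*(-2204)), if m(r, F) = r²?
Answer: -44663/13224 ≈ -3.3774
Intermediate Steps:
-(-267978)/(m(-6, -1)*(-2204)) = -(-267978)/((-6)²*(-2204)) = -(-267978)/(36*(-2204)) = -(-267978)/(-79344) = -(-267978)*(-1)/79344 = -1*44663/13224 = -44663/13224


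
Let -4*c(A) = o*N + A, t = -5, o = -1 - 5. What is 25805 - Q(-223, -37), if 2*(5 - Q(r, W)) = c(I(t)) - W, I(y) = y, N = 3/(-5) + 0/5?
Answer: 1032747/40 ≈ 25819.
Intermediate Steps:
o = -6
N = -⅗ (N = 3*(-⅕) + 0*(⅕) = -⅗ + 0 = -⅗ ≈ -0.60000)
c(A) = -9/10 - A/4 (c(A) = -(-6*(-⅗) + A)/4 = -(18/5 + A)/4 = -9/10 - A/4)
Q(r, W) = 193/40 + W/2 (Q(r, W) = 5 - ((-9/10 - ¼*(-5)) - W)/2 = 5 - ((-9/10 + 5/4) - W)/2 = 5 - (7/20 - W)/2 = 5 + (-7/40 + W/2) = 193/40 + W/2)
25805 - Q(-223, -37) = 25805 - (193/40 + (½)*(-37)) = 25805 - (193/40 - 37/2) = 25805 - 1*(-547/40) = 25805 + 547/40 = 1032747/40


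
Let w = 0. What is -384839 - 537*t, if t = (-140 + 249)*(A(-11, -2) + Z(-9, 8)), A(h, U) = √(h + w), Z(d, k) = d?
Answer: 141958 - 58533*I*√11 ≈ 1.4196e+5 - 1.9413e+5*I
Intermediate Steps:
A(h, U) = √h (A(h, U) = √(h + 0) = √h)
t = -981 + 109*I*√11 (t = (-140 + 249)*(√(-11) - 9) = 109*(I*√11 - 9) = 109*(-9 + I*√11) = -981 + 109*I*√11 ≈ -981.0 + 361.51*I)
-384839 - 537*t = -384839 - 537*(-981 + 109*I*√11) = -384839 - (-526797 + 58533*I*√11) = -384839 + (526797 - 58533*I*√11) = 141958 - 58533*I*√11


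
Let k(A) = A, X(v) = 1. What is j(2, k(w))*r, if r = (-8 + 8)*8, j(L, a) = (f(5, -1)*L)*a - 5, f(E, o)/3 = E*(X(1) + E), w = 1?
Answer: 0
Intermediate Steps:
f(E, o) = 3*E*(1 + E) (f(E, o) = 3*(E*(1 + E)) = 3*E*(1 + E))
j(L, a) = -5 + 90*L*a (j(L, a) = ((3*5*(1 + 5))*L)*a - 5 = ((3*5*6)*L)*a - 5 = (90*L)*a - 5 = 90*L*a - 5 = -5 + 90*L*a)
r = 0 (r = 0*8 = 0)
j(2, k(w))*r = (-5 + 90*2*1)*0 = (-5 + 180)*0 = 175*0 = 0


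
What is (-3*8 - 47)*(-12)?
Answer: 852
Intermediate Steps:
(-3*8 - 47)*(-12) = (-24 - 47)*(-12) = -71*(-12) = 852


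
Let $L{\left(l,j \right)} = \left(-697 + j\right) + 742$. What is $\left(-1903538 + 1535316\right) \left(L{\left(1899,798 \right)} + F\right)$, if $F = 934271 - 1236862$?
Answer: $111110252056$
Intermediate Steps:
$F = -302591$ ($F = 934271 - 1236862 = -302591$)
$L{\left(l,j \right)} = 45 + j$
$\left(-1903538 + 1535316\right) \left(L{\left(1899,798 \right)} + F\right) = \left(-1903538 + 1535316\right) \left(\left(45 + 798\right) - 302591\right) = - 368222 \left(843 - 302591\right) = \left(-368222\right) \left(-301748\right) = 111110252056$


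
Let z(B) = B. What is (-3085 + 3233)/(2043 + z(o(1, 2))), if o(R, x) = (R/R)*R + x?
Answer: 74/1023 ≈ 0.072336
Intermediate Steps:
o(R, x) = R + x (o(R, x) = 1*R + x = R + x)
(-3085 + 3233)/(2043 + z(o(1, 2))) = (-3085 + 3233)/(2043 + (1 + 2)) = 148/(2043 + 3) = 148/2046 = 148*(1/2046) = 74/1023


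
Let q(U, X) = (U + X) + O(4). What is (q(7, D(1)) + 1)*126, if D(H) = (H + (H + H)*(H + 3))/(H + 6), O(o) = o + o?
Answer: 2178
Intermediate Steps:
O(o) = 2*o
D(H) = (H + 2*H*(3 + H))/(6 + H) (D(H) = (H + (2*H)*(3 + H))/(6 + H) = (H + 2*H*(3 + H))/(6 + H))
q(U, X) = 8 + U + X (q(U, X) = (U + X) + 2*4 = (U + X) + 8 = 8 + U + X)
(q(7, D(1)) + 1)*126 = ((8 + 7 + 1*(7 + 2*1)/(6 + 1)) + 1)*126 = ((8 + 7 + 1*(7 + 2)/7) + 1)*126 = ((8 + 7 + 1*(1/7)*9) + 1)*126 = ((8 + 7 + 9/7) + 1)*126 = (114/7 + 1)*126 = (121/7)*126 = 2178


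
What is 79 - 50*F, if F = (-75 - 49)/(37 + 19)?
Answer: 1328/7 ≈ 189.71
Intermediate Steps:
F = -31/14 (F = -124/56 = -124*1/56 = -31/14 ≈ -2.2143)
79 - 50*F = 79 - 50*(-31/14) = 79 + 775/7 = 1328/7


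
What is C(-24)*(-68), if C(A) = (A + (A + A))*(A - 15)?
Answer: -190944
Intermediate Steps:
C(A) = 3*A*(-15 + A) (C(A) = (A + 2*A)*(-15 + A) = (3*A)*(-15 + A) = 3*A*(-15 + A))
C(-24)*(-68) = (3*(-24)*(-15 - 24))*(-68) = (3*(-24)*(-39))*(-68) = 2808*(-68) = -190944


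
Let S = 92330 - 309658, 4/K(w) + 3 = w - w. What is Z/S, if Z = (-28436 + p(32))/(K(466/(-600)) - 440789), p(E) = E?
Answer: -21303/71847061172 ≈ -2.9650e-7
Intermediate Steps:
K(w) = -4/3 (K(w) = 4/(-3 + (w - w)) = 4/(-3 + 0) = 4/(-3) = 4*(-⅓) = -4/3)
S = -217328
Z = 85212/1322371 (Z = (-28436 + 32)/(-4/3 - 440789) = -28404/(-1322371/3) = -28404*(-3/1322371) = 85212/1322371 ≈ 0.064439)
Z/S = (85212/1322371)/(-217328) = (85212/1322371)*(-1/217328) = -21303/71847061172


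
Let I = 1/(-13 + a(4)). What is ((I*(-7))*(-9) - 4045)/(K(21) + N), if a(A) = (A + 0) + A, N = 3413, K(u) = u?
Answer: -10144/8585 ≈ -1.1816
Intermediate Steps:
a(A) = 2*A (a(A) = A + A = 2*A)
I = -1/5 (I = 1/(-13 + 2*4) = 1/(-13 + 8) = 1/(-5) = -1/5 ≈ -0.20000)
((I*(-7))*(-9) - 4045)/(K(21) + N) = (-1/5*(-7)*(-9) - 4045)/(21 + 3413) = ((7/5)*(-9) - 4045)/3434 = (-63/5 - 4045)*(1/3434) = -20288/5*1/3434 = -10144/8585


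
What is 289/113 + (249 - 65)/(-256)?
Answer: 6649/3616 ≈ 1.8388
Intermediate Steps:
289/113 + (249 - 65)/(-256) = 289*(1/113) + 184*(-1/256) = 289/113 - 23/32 = 6649/3616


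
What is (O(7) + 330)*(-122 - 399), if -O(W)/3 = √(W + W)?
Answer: -171930 + 1563*√14 ≈ -1.6608e+5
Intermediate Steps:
O(W) = -3*√2*√W (O(W) = -3*√(W + W) = -3*√2*√W)
(O(7) + 330)*(-122 - 399) = (-3*√2*√7 + 330)*(-122 - 399) = (-3*√14 + 330)*(-521) = (330 - 3*√14)*(-521) = -171930 + 1563*√14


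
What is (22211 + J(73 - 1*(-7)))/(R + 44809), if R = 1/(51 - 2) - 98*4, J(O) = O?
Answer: 1092259/2176434 ≈ 0.50186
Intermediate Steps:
R = -19207/49 (R = 1/49 - 392 = -19207/49 ≈ -391.98)
(22211 + J(73 - 1*(-7)))/(R + 44809) = (22211 + (73 - 1*(-7)))/(-19207/49 + 44809) = (22211 + (73 + 7))/(2176434/49) = (22211 + 80)*(49/2176434) = 22291*(49/2176434) = 1092259/2176434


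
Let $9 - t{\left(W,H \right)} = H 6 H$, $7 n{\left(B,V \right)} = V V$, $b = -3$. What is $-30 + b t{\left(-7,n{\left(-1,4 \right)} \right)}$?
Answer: $\frac{1815}{49} \approx 37.041$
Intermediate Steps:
$n{\left(B,V \right)} = \frac{V^{2}}{7}$ ($n{\left(B,V \right)} = \frac{V V}{7} = \frac{V^{2}}{7}$)
$t{\left(W,H \right)} = 9 - 6 H^{2}$ ($t{\left(W,H \right)} = 9 - H 6 H = 9 - 6 H H = 9 - 6 H^{2}$)
$-30 + b t{\left(-7,n{\left(-1,4 \right)} \right)} = -30 - 3 \left(9 - 6 \left(\frac{4^{2}}{7}\right)^{2}\right) = -30 - 3 \left(9 - 6 \left(\frac{1}{7} \cdot 16\right)^{2}\right) = -30 - 3 \left(9 - 6 \left(\frac{16}{7}\right)^{2}\right) = -30 - 3 \left(9 - \frac{1536}{49}\right) = -30 - - \frac{3285}{49} = -30 + \frac{3285}{49} = \frac{1815}{49}$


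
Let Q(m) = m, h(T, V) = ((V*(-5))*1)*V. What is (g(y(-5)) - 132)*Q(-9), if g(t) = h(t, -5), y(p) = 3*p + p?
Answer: 2313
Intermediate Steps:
y(p) = 4*p
h(T, V) = -5*V**2 (h(T, V) = (-5*V*1)*V = (-5*V)*V = -5*V**2)
g(t) = -125 (g(t) = -5*(-5)**2 = -5*25 = -125)
(g(y(-5)) - 132)*Q(-9) = (-125 - 132)*(-9) = -257*(-9) = 2313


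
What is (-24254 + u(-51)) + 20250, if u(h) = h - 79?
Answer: -4134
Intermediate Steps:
u(h) = -79 + h
(-24254 + u(-51)) + 20250 = (-24254 + (-79 - 51)) + 20250 = (-24254 - 130) + 20250 = -24384 + 20250 = -4134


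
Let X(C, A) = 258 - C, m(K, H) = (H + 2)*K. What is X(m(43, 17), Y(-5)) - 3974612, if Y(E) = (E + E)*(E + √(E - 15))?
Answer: -3975171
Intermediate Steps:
Y(E) = 2*E*(E + √(-15 + E)) (Y(E) = (2*E)*(E + √(-15 + E)) = 2*E*(E + √(-15 + E)))
m(K, H) = K*(2 + H) (m(K, H) = (2 + H)*K = K*(2 + H))
X(m(43, 17), Y(-5)) - 3974612 = (258 - 43*(2 + 17)) - 3974612 = (258 - 43*19) - 3974612 = (258 - 1*817) - 3974612 = (258 - 817) - 3974612 = -559 - 3974612 = -3975171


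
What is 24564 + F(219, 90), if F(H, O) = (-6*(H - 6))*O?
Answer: -90456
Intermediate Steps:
F(H, O) = O*(36 - 6*H) (F(H, O) = (-6*(-6 + H))*O = (36 - 6*H)*O = O*(36 - 6*H))
24564 + F(219, 90) = 24564 + 6*90*(6 - 1*219) = 24564 + 6*90*(6 - 219) = 24564 + 6*90*(-213) = 24564 - 115020 = -90456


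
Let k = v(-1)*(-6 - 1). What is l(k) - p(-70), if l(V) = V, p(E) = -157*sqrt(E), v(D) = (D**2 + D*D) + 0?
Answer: -14 + 157*I*sqrt(70) ≈ -14.0 + 1313.6*I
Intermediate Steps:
v(D) = 2*D**2 (v(D) = (D**2 + D**2) + 0 = 2*D**2 + 0 = 2*D**2)
k = -14 (k = (2*(-1)**2)*(-6 - 1) = (2*1)*(-7) = 2*(-7) = -14)
l(k) - p(-70) = -14 - (-157)*sqrt(-70) = -14 - (-157)*I*sqrt(70) = -14 + 157*I*sqrt(70)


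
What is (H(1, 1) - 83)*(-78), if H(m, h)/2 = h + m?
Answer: 6162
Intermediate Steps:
H(m, h) = 2*h + 2*m (H(m, h) = 2*(h + m) = 2*h + 2*m)
(H(1, 1) - 83)*(-78) = ((2*1 + 2*1) - 83)*(-78) = ((2 + 2) - 83)*(-78) = (4 - 83)*(-78) = -79*(-78) = 6162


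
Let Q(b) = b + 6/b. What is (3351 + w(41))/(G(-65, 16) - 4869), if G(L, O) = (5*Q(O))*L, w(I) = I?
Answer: -27136/81527 ≈ -0.33285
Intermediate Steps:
G(L, O) = L*(5*O + 30/O) (G(L, O) = (5*(O + 6/O))*L = (5*O + 30/O)*L = L*(5*O + 30/O))
(3351 + w(41))/(G(-65, 16) - 4869) = (3351 + 41)/(5*(-65)*(6 + 16²)/16 - 4869) = 3392/(5*(-65)*(1/16)*(6 + 256) - 4869) = 3392/(5*(-65)*(1/16)*262 - 4869) = 3392/(-42575/8 - 4869) = 3392/(-81527/8) = 3392*(-8/81527) = -27136/81527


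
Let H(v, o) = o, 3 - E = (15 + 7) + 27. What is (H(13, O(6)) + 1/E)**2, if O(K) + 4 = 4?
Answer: 1/2116 ≈ 0.00047259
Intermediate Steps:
E = -46 (E = 3 - ((15 + 7) + 27) = 3 - (22 + 27) = 3 - 1*49 = 3 - 49 = -46)
O(K) = 0 (O(K) = -4 + 4 = 0)
(H(13, O(6)) + 1/E)**2 = (0 + 1/(-46))**2 = (0 - 1/46)**2 = (-1/46)**2 = 1/2116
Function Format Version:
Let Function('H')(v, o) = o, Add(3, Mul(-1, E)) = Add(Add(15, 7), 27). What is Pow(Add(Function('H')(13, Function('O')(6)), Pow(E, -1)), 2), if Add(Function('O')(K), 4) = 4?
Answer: Rational(1, 2116) ≈ 0.00047259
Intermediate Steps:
E = -46 (E = Add(3, Mul(-1, Add(Add(15, 7), 27))) = Add(3, Mul(-1, Add(22, 27))) = Add(3, Mul(-1, 49)) = Add(3, -49) = -46)
Function('O')(K) = 0 (Function('O')(K) = Add(-4, 4) = 0)
Pow(Add(Function('H')(13, Function('O')(6)), Pow(E, -1)), 2) = Pow(Add(0, Pow(-46, -1)), 2) = Pow(Add(0, Rational(-1, 46)), 2) = Pow(Rational(-1, 46), 2) = Rational(1, 2116)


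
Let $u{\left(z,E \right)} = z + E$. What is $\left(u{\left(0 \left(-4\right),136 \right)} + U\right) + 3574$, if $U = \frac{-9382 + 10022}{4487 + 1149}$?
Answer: $\frac{5227550}{1409} \approx 3710.1$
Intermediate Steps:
$U = \frac{160}{1409}$ ($U = \frac{640}{5636} = 640 \cdot \frac{1}{5636} = \frac{160}{1409} \approx 0.11356$)
$u{\left(z,E \right)} = E + z$
$\left(u{\left(0 \left(-4\right),136 \right)} + U\right) + 3574 = \left(\left(136 + 0 \left(-4\right)\right) + \frac{160}{1409}\right) + 3574 = \left(\left(136 + 0\right) + \frac{160}{1409}\right) + 3574 = \left(136 + \frac{160}{1409}\right) + 3574 = \frac{191784}{1409} + 3574 = \frac{5227550}{1409}$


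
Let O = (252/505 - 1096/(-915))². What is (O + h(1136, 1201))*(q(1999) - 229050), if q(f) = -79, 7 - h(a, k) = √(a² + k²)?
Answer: -19332468133481551/8540532225 + 229129*√2732897 ≈ 3.7652e+8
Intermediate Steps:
h(a, k) = 7 - √(a² + k²)
O = 24590003344/8540532225 (O = (252*(1/505) - 1096*(-1/915))² = (252/505 + 1096/915)² = (156812/92415)² = 24590003344/8540532225 ≈ 2.8792)
(O + h(1136, 1201))*(q(1999) - 229050) = (24590003344/8540532225 + (7 - √(1136² + 1201²)))*(-79 - 229050) = (24590003344/8540532225 + (7 - √(1290496 + 1442401)))*(-229129) = (24590003344/8540532225 + (7 - √2732897))*(-229129) = (84373728919/8540532225 - √2732897)*(-229129) = -19332468133481551/8540532225 + 229129*√2732897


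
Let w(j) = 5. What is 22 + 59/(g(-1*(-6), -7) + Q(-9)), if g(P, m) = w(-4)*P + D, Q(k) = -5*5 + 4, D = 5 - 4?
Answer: 279/10 ≈ 27.900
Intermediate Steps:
D = 1
Q(k) = -21 (Q(k) = -25 + 4 = -21)
g(P, m) = 1 + 5*P (g(P, m) = 5*P + 1 = 1 + 5*P)
22 + 59/(g(-1*(-6), -7) + Q(-9)) = 22 + 59/((1 + 5*(-1*(-6))) - 21) = 22 + 59/((1 + 5*6) - 21) = 22 + 59/((1 + 30) - 21) = 22 + 59/(31 - 21) = 22 + 59/10 = 279/10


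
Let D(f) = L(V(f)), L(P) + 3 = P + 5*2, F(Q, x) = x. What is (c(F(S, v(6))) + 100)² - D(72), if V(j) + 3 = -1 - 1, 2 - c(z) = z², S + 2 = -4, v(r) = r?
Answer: 4354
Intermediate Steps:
S = -6 (S = -2 - 4 = -6)
c(z) = 2 - z²
V(j) = -5 (V(j) = -3 + (-1 - 1) = -3 - 2 = -5)
L(P) = 7 + P (L(P) = -3 + (P + 5*2) = -3 + (P + 10) = -3 + (10 + P) = 7 + P)
D(f) = 2 (D(f) = 7 - 5 = 2)
(c(F(S, v(6))) + 100)² - D(72) = ((2 - 1*6²) + 100)² - 1*2 = ((2 - 1*36) + 100)² - 2 = ((2 - 36) + 100)² - 2 = (-34 + 100)² - 2 = 66² - 2 = 4356 - 2 = 4354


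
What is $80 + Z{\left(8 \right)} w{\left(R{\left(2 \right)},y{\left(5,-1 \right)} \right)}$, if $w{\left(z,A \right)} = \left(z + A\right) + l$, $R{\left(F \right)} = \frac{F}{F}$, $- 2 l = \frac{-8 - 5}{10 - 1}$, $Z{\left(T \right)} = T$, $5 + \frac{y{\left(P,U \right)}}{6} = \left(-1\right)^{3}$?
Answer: $- \frac{1748}{9} \approx -194.22$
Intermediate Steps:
$y{\left(P,U \right)} = -36$ ($y{\left(P,U \right)} = -30 + 6 \left(-1\right)^{3} = -30 + 6 \left(-1\right) = -30 - 6 = -36$)
$l = \frac{13}{18}$ ($l = - \frac{\left(-8 - 5\right) \frac{1}{10 - 1}}{2} = - \frac{\left(-13\right) \frac{1}{9}}{2} = \left(- \frac{1}{2}\right) \left(- \frac{13}{9}\right) = \frac{13}{18} \approx 0.72222$)
$R{\left(F \right)} = 1$
$w{\left(z,A \right)} = \frac{13}{18} + A + z$ ($w{\left(z,A \right)} = \left(z + A\right) + \frac{13}{18} = \left(A + z\right) + \frac{13}{18} = \frac{13}{18} + A + z$)
$80 + Z{\left(8 \right)} w{\left(R{\left(2 \right)},y{\left(5,-1 \right)} \right)} = 80 + 8 \left(\frac{13}{18} - 36 + 1\right) = 80 + 8 \left(- \frac{617}{18}\right) = 80 - \frac{2468}{9} = - \frac{1748}{9}$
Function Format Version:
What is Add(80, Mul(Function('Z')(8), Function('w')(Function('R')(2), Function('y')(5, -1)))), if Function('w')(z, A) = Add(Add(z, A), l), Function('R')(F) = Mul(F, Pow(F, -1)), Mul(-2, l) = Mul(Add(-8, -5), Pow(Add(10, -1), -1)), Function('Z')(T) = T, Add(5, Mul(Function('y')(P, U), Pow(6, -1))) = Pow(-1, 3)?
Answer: Rational(-1748, 9) ≈ -194.22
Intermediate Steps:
Function('y')(P, U) = -36 (Function('y')(P, U) = Add(-30, Mul(6, Pow(-1, 3))) = Add(-30, Mul(6, -1)) = Add(-30, -6) = -36)
l = Rational(13, 18) (l = Mul(Rational(-1, 2), Mul(Add(-8, -5), Pow(Add(10, -1), -1))) = Mul(Rational(-1, 2), Mul(-13, Pow(9, -1))) = Mul(Rational(-1, 2), Mul(-13, Rational(1, 9))) = Mul(Rational(-1, 2), Rational(-13, 9)) = Rational(13, 18) ≈ 0.72222)
Function('R')(F) = 1
Function('w')(z, A) = Add(Rational(13, 18), A, z) (Function('w')(z, A) = Add(Add(z, A), Rational(13, 18)) = Add(Add(A, z), Rational(13, 18)) = Add(Rational(13, 18), A, z))
Add(80, Mul(Function('Z')(8), Function('w')(Function('R')(2), Function('y')(5, -1)))) = Add(80, Mul(8, Add(Rational(13, 18), -36, 1))) = Add(80, Mul(8, Rational(-617, 18))) = Add(80, Rational(-2468, 9)) = Rational(-1748, 9)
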